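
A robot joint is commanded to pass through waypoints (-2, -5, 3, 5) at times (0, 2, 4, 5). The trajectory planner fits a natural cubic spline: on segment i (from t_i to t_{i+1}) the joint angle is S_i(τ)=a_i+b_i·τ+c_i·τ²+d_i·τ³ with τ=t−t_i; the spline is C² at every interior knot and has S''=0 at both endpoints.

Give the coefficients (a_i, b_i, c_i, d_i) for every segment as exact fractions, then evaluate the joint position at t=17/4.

  seg 0: a=-2 b=-35/11 c=0 d=37/88
  seg 1: a=-5 b=41/22 c=111/44 d=-8/11
  seg 2: a=3 b=71/22 c=-81/44 d=27/44
S(17/4) = 10423/2816

Δ: Δ0=-3/2, Δ1=4, Δ2=2
row 1: diag=8, rhs=33; c'=1/4, d'=33/8
row 2: denom=6−2·1/4=11/2; d'=(-12−2·33/8)/(11/2)=-81/22
back: M2=-81/22
back: M1=33/8−1/4·-81/22=111/22
M: M0=0, M1=111/22, M2=-81/22, M3=0
seg 0: a=-2, c=M0/2=0, d=(M1−M0)/(6·2)=37/88, b=Δ0−h0·(2M0+M1)/6=-35/11
seg 1: a=-5, c=M1/2=111/44, d=(M2−M1)/(6·2)=-8/11, b=Δ1−h1·(2M1+M2)/6=41/22
seg 2: a=3, c=M2/2=-81/44, d=(M3−M2)/(6·1)=27/44, b=Δ2−h2·(2M2+M3)/6=71/22
t_q=17/4 → seg 2, τ=1/4; S=3+71/22·τ+-81/44·τ²+27/44·τ³=10423/2816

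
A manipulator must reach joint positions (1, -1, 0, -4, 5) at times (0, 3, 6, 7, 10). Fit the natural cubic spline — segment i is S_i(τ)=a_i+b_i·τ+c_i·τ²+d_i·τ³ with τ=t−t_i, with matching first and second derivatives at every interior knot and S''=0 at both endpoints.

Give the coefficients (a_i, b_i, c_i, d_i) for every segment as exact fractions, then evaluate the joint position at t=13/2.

Δ: Δ0=-2/3, Δ1=1/3, Δ2=-4, Δ3=3
row 1: diag=12, rhs=6; c'=1/4, d'=1/2
row 2: denom=8−3·1/4=29/4; d'=(-26−3·1/2)/(29/4)=-110/29
row 3: denom=8−1·4/29=228/29; d'=(42−1·-110/29)/(228/29)=332/57
back: M3=332/57
back: M2=-110/29−4/29·332/57=-262/57
back: M1=1/2−1/4·-262/57=94/57
M: M0=0, M1=94/57, M2=-262/57, M3=332/57, M4=0
seg 0: a=1, c=M0/2=0, d=(M1−M0)/(6·3)=47/513, b=Δ0−h0·(2M0+M1)/6=-85/57
seg 1: a=-1, c=M1/2=47/57, d=(M2−M1)/(6·3)=-178/513, b=Δ1−h1·(2M1+M2)/6=56/57
seg 2: a=0, c=M2/2=-131/57, d=(M3−M2)/(6·1)=33/19, b=Δ2−h2·(2M2+M3)/6=-196/57
seg 3: a=-4, c=M3/2=166/57, d=(M4−M3)/(6·3)=-166/513, b=Δ3−h3·(2M3+M4)/6=-161/57
t_q=13/2 → seg 2, τ=1/2; S=0+-196/57·τ+-131/57·τ²+33/19·τ³=-947/456

  seg 0: a=1 b=-85/57 c=0 d=47/513
  seg 1: a=-1 b=56/57 c=47/57 d=-178/513
  seg 2: a=0 b=-196/57 c=-131/57 d=33/19
  seg 3: a=-4 b=-161/57 c=166/57 d=-166/513
S(13/2) = -947/456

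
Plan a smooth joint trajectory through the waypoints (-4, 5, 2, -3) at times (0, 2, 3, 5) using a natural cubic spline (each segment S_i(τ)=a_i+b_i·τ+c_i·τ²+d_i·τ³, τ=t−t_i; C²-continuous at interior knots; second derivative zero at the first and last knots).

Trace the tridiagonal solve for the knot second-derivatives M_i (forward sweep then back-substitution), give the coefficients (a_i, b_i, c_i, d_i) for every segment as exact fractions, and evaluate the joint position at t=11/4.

Δ: Δ0=9/2, Δ1=-3, Δ2=-5/2
row 1: diag=6, rhs=-45; c'=1/6, d'=-15/2
row 2: denom=6−1·1/6=35/6; d'=(3−1·-15/2)/(35/6)=9/5
back: M2=9/5
back: M1=-15/2−1/6·9/5=-39/5
M: M0=0, M1=-39/5, M2=9/5, M3=0
seg 0: a=-4, c=M0/2=0, d=(M1−M0)/(6·2)=-13/20, b=Δ0−h0·(2M0+M1)/6=71/10
seg 1: a=5, c=M1/2=-39/10, d=(M2−M1)/(6·1)=8/5, b=Δ1−h1·(2M1+M2)/6=-7/10
seg 2: a=2, c=M2/2=9/10, d=(M3−M2)/(6·2)=-3/20, b=Δ2−h2·(2M2+M3)/6=-37/10
t_q=11/4 → seg 1, τ=3/4; S=5+-7/10·τ+-39/10·τ²+8/5·τ³=473/160

  seg 0: a=-4 b=71/10 c=0 d=-13/20
  seg 1: a=5 b=-7/10 c=-39/10 d=8/5
  seg 2: a=2 b=-37/10 c=9/10 d=-3/20
S(11/4) = 473/160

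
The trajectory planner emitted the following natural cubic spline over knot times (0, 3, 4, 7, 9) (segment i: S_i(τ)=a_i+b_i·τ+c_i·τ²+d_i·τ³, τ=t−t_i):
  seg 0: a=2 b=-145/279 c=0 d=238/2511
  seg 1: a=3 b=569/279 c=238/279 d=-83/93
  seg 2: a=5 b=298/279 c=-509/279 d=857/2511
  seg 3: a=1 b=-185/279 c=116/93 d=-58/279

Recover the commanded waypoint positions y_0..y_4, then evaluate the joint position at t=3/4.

y_0 = S_0(0) = a_0 = 2
y_1 = S_1(0) = a_1 = 3
y_2 = S_2(0) = a_2 = 5
y_3 = S_3(0) = a_3 = 1
y_4 = S_3(2) = 3
t_q=3/4 is in segment 0 (τ=3/4); S_0(τ)=1637/992

y_0=2 y_1=3 y_2=5 y_3=1 y_4=3
S(3/4) = 1637/992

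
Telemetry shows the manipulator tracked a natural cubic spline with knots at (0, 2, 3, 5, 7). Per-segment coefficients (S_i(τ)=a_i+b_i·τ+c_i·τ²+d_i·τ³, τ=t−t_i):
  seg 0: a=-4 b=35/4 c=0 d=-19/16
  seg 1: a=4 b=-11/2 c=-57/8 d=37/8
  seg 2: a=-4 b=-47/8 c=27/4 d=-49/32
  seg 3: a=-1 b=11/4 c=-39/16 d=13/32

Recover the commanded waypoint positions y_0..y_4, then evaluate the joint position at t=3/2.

y_0 = S_0(0) = a_0 = -4
y_1 = S_1(0) = a_1 = 4
y_2 = S_2(0) = a_2 = -4
y_3 = S_3(0) = a_3 = -1
y_4 = S_3(2) = -2
t_q=3/2 is in segment 0 (τ=3/2); S_0(τ)=655/128

y_0=-4 y_1=4 y_2=-4 y_3=-1 y_4=-2
S(3/2) = 655/128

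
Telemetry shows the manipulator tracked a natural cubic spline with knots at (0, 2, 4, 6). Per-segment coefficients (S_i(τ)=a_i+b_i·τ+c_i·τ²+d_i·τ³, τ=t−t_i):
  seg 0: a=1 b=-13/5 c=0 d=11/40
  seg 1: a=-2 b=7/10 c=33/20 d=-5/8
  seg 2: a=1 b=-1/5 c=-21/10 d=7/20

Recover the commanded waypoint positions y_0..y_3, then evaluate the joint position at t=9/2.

y_0=1 y_1=-2 y_2=1 y_3=-5
S(9/2) = 67/160

y_0 = S_0(0) = a_0 = 1
y_1 = S_1(0) = a_1 = -2
y_2 = S_2(0) = a_2 = 1
y_3 = S_2(2) = -5
t_q=9/2 is in segment 2 (τ=1/2); S_2(τ)=67/160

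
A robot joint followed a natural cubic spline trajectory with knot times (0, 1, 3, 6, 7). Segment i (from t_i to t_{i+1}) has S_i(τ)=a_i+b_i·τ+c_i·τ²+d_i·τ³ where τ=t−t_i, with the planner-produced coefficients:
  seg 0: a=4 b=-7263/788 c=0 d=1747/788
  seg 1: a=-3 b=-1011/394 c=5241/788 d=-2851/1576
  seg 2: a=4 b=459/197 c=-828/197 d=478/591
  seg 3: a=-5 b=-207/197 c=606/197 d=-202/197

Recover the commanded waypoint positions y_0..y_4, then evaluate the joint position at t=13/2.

y_0=4 y_1=-3 y_2=4 y_3=-5 y_4=-4
S(13/2) = -3849/788

y_0 = S_0(0) = a_0 = 4
y_1 = S_1(0) = a_1 = -3
y_2 = S_2(0) = a_2 = 4
y_3 = S_3(0) = a_3 = -5
y_4 = S_3(1) = -4
t_q=13/2 is in segment 3 (τ=1/2); S_3(τ)=-3849/788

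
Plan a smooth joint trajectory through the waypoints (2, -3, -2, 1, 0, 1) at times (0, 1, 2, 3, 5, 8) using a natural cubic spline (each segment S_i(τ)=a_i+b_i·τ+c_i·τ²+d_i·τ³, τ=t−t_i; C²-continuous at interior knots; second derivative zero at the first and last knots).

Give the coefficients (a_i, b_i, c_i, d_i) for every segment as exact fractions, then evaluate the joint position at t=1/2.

Δ: Δ0=-5, Δ1=1, Δ2=3, Δ3=-1/2, Δ4=1/3
row 1: diag=4, rhs=36; c'=1/4, d'=9
row 2: denom=4−1·1/4=15/4; d'=(12−1·9)/(15/4)=4/5
row 3: denom=6−1·4/15=86/15; d'=(-21−1·4/5)/(86/15)=-327/86
row 4: denom=10−2·15/43=400/43; d'=(5−2·-327/86)/(400/43)=271/200
back: M4=271/200
back: M3=-327/86−15/43·271/200=-171/40
back: M2=4/5−4/15·-171/40=97/50
back: M1=9−1/4·97/50=1703/200
M: M0=0, M1=1703/200, M2=97/50, M3=-171/40, M4=271/200, M5=0
seg 0: a=2, c=M0/2=0, d=(M1−M0)/(6·1)=1703/1200, b=Δ0−h0·(2M0+M1)/6=-7703/1200
seg 1: a=-3, c=M1/2=1703/400, d=(M2−M1)/(6·1)=-263/240, b=Δ1−h1·(2M1+M2)/6=-1297/600
seg 2: a=-2, c=M2/2=97/100, d=(M3−M2)/(6·1)=-1243/1200, b=Δ2−h2·(2M2+M3)/6=3679/1200
seg 3: a=1, c=M3/2=-171/80, d=(M4−M3)/(6·2)=563/1200, b=Δ3−h3·(2M3+M4)/6=1139/600
seg 4: a=0, c=M4/2=271/400, d=(M5−M4)/(6·3)=-271/3600, b=Δ4−h4·(2M4+M5)/6=-613/600
t_q=1/2 → seg 0, τ=1/2; S=2+-7703/1200·τ+0·τ²+1703/1200·τ³=-3303/3200

  seg 0: a=2 b=-7703/1200 c=0 d=1703/1200
  seg 1: a=-3 b=-1297/600 c=1703/400 d=-263/240
  seg 2: a=-2 b=3679/1200 c=97/100 d=-1243/1200
  seg 3: a=1 b=1139/600 c=-171/80 d=563/1200
  seg 4: a=0 b=-613/600 c=271/400 d=-271/3600
S(1/2) = -3303/3200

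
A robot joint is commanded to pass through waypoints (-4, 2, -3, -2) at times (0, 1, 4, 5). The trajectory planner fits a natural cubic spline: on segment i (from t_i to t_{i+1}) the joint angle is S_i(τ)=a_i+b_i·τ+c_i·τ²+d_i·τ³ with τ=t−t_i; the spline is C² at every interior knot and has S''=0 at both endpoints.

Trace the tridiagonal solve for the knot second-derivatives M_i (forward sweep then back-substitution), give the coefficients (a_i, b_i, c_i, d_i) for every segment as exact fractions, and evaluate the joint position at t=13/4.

Δ: Δ0=6, Δ1=-5/3, Δ2=1
row 1: diag=8, rhs=-46; c'=3/8, d'=-23/4
row 2: denom=8−3·3/8=55/8; d'=(16−3·-23/4)/(55/8)=266/55
back: M2=266/55
back: M1=-23/4−3/8·266/55=-416/55
M: M0=0, M1=-416/55, M2=266/55, M3=0
seg 0: a=-4, c=M0/2=0, d=(M1−M0)/(6·1)=-208/165, b=Δ0−h0·(2M0+M1)/6=1198/165
seg 1: a=2, c=M1/2=-208/55, d=(M2−M1)/(6·3)=31/45, b=Δ1−h1·(2M1+M2)/6=574/165
seg 2: a=-3, c=M2/2=133/55, d=(M3−M2)/(6·1)=-133/165, b=Δ2−h2·(2M2+M3)/6=-101/165
t_q=13/4 → seg 1, τ=9/4; S=2+574/165·τ+-208/55·τ²+31/45·τ³=-5179/3520

  seg 0: a=-4 b=1198/165 c=0 d=-208/165
  seg 1: a=2 b=574/165 c=-208/55 d=31/45
  seg 2: a=-3 b=-101/165 c=133/55 d=-133/165
S(13/4) = -5179/3520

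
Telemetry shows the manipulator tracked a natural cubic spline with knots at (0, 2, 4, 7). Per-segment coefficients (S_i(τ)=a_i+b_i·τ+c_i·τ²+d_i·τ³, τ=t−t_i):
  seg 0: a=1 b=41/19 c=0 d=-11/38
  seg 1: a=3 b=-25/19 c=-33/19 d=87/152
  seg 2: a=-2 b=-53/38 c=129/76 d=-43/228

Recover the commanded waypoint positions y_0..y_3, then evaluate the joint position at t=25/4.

y_0 = S_0(0) = a_0 = 1
y_1 = S_1(0) = a_1 = 3
y_2 = S_2(0) = a_2 = -2
y_3 = S_2(3) = 4
t_q=25/4 is in segment 2 (τ=9/4); S_2(τ)=6355/4864

y_0=1 y_1=3 y_2=-2 y_3=4
S(25/4) = 6355/4864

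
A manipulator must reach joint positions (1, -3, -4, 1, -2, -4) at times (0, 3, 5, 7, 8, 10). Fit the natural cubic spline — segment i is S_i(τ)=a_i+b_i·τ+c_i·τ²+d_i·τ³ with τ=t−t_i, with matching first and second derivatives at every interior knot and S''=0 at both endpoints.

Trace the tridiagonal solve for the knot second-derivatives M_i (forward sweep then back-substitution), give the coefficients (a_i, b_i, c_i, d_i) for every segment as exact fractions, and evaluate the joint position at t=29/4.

Δ: Δ0=-4/3, Δ1=-1/2, Δ2=5/2, Δ3=-3, Δ4=-1
row 1: diag=10, rhs=5; c'=1/5, d'=1/2
row 2: denom=8−2·1/5=38/5; d'=(18−2·1/2)/(38/5)=85/38
row 3: denom=6−2·5/19=104/19; d'=(-33−2·85/38)/(104/19)=-89/13
row 4: denom=6−1·19/104=605/104; d'=(12−1·-89/13)/(605/104)=392/121
back: M4=392/121
back: M3=-89/13−19/104·392/121=-900/121
back: M2=85/38−5/19·-900/121=1015/242
back: M1=1/2−1/5·1015/242=-41/121
M: M0=0, M1=-41/121, M2=1015/242, M3=-900/121, M4=392/121, M5=0
seg 0: a=1, c=M0/2=0, d=(M1−M0)/(6·3)=-41/2178, b=Δ0−h0·(2M0+M1)/6=-845/726
seg 1: a=-3, c=M1/2=-41/242, d=(M2−M1)/(6·2)=1097/2904, b=Δ1−h1·(2M1+M2)/6=-607/363
seg 2: a=-4, c=M2/2=1015/484, d=(M3−M2)/(6·2)=-2815/2904, b=Δ2−h2·(2M2+M3)/6=1585/726
seg 3: a=1, c=M3/2=-450/121, d=(M4−M3)/(6·1)=646/363, b=Δ3−h3·(2M3+M4)/6=-35/33
seg 4: a=-2, c=M4/2=196/121, d=(M5−M4)/(6·2)=-98/363, b=Δ4−h4·(2M4+M5)/6=-1147/363
t_q=29/4 → seg 3, τ=1/4; S=1+-35/33·τ+-450/121·τ²+646/363·τ³=2053/3872

  seg 0: a=1 b=-845/726 c=0 d=-41/2178
  seg 1: a=-3 b=-607/363 c=-41/242 d=1097/2904
  seg 2: a=-4 b=1585/726 c=1015/484 d=-2815/2904
  seg 3: a=1 b=-35/33 c=-450/121 d=646/363
  seg 4: a=-2 b=-1147/363 c=196/121 d=-98/363
S(29/4) = 2053/3872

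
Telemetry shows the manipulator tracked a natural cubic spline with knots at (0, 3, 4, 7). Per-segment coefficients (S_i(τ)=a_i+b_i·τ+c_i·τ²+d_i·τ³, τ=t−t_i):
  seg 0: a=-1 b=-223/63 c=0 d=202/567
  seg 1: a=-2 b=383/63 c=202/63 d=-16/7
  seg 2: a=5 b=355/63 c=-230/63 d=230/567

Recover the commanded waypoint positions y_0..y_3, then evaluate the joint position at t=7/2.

y_0 = S_0(0) = a_0 = -1
y_1 = S_1(0) = a_1 = -2
y_2 = S_2(0) = a_2 = 5
y_3 = S_2(3) = 0
t_q=7/2 is in segment 1 (τ=1/2); S_1(τ)=14/9

y_0=-1 y_1=-2 y_2=5 y_3=0
S(7/2) = 14/9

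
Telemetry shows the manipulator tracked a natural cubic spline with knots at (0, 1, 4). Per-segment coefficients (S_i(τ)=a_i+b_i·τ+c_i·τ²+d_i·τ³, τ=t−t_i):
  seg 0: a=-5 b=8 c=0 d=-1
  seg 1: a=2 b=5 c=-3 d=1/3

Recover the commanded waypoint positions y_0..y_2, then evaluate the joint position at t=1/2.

y_0 = S_0(0) = a_0 = -5
y_1 = S_1(0) = a_1 = 2
y_2 = S_1(3) = -1
t_q=1/2 is in segment 0 (τ=1/2); S_0(τ)=-9/8

y_0=-5 y_1=2 y_2=-1
S(1/2) = -9/8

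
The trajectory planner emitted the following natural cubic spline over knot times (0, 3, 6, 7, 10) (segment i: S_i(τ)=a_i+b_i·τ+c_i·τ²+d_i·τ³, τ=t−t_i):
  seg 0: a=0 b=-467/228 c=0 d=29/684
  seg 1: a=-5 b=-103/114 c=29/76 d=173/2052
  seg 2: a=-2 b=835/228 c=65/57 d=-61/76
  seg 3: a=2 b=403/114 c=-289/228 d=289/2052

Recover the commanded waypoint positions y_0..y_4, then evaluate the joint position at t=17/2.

y_0=0 y_1=-5 y_2=-2 y_3=2 y_4=5
S(17/2) = 2995/608

y_0 = S_0(0) = a_0 = 0
y_1 = S_1(0) = a_1 = -5
y_2 = S_2(0) = a_2 = -2
y_3 = S_3(0) = a_3 = 2
y_4 = S_3(3) = 5
t_q=17/2 is in segment 3 (τ=3/2); S_3(τ)=2995/608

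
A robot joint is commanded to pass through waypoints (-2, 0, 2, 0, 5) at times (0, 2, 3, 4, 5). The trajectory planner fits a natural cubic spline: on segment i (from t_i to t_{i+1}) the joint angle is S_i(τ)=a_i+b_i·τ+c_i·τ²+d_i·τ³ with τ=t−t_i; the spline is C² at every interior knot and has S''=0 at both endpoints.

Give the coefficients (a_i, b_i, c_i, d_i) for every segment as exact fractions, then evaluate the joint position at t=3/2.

  seg 0: a=-2 b=5/43 c=0 d=19/86
  seg 1: a=0 b=119/43 c=57/43 d=-90/43
  seg 2: a=2 b=-37/43 c=-213/43 d=164/43
  seg 3: a=0 b=29/43 c=279/43 d=-93/43
S(3/2) = -743/688

Δ: Δ0=1, Δ1=2, Δ2=-2, Δ3=5
row 1: diag=6, rhs=6; c'=1/6, d'=1
row 2: denom=4−1·1/6=23/6; d'=(-24−1·1)/(23/6)=-150/23
row 3: denom=4−1·6/23=86/23; d'=(42−1·-150/23)/(86/23)=558/43
back: M3=558/43
back: M2=-150/23−6/23·558/43=-426/43
back: M1=1−1/6·-426/43=114/43
M: M0=0, M1=114/43, M2=-426/43, M3=558/43, M4=0
seg 0: a=-2, c=M0/2=0, d=(M1−M0)/(6·2)=19/86, b=Δ0−h0·(2M0+M1)/6=5/43
seg 1: a=0, c=M1/2=57/43, d=(M2−M1)/(6·1)=-90/43, b=Δ1−h1·(2M1+M2)/6=119/43
seg 2: a=2, c=M2/2=-213/43, d=(M3−M2)/(6·1)=164/43, b=Δ2−h2·(2M2+M3)/6=-37/43
seg 3: a=0, c=M3/2=279/43, d=(M4−M3)/(6·1)=-93/43, b=Δ3−h3·(2M3+M4)/6=29/43
t_q=3/2 → seg 0, τ=3/2; S=-2+5/43·τ+0·τ²+19/86·τ³=-743/688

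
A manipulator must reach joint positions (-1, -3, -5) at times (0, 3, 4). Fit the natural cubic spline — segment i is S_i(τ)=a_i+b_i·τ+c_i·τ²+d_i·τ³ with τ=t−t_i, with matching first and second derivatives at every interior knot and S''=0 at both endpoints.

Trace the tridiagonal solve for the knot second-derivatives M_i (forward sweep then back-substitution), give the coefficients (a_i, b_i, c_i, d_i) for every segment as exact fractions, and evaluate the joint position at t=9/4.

Δ: Δ0=-2/3, Δ1=-2
row 1: diag=8, rhs=-8; c'=1/8, d'=-1
back: M1=-1
M: M0=0, M1=-1, M2=0
seg 0: a=-1, c=M0/2=0, d=(M1−M0)/(6·3)=-1/18, b=Δ0−h0·(2M0+M1)/6=-1/6
seg 1: a=-3, c=M1/2=-1/2, d=(M2−M1)/(6·1)=1/6, b=Δ1−h1·(2M1+M2)/6=-5/3
t_q=9/4 → seg 0, τ=9/4; S=-1+-1/6·τ+0·τ²+-1/18·τ³=-257/128

  seg 0: a=-1 b=-1/6 c=0 d=-1/18
  seg 1: a=-3 b=-5/3 c=-1/2 d=1/6
S(9/4) = -257/128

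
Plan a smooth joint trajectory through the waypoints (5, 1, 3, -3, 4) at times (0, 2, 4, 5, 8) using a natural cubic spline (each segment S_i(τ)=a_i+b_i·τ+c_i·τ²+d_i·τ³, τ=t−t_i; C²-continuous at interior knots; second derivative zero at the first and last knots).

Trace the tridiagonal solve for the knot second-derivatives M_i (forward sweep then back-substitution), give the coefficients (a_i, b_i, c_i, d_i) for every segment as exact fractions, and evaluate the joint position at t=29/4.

Δ: Δ0=-2, Δ1=1, Δ2=-6, Δ3=7/3
row 1: diag=8, rhs=18; c'=1/4, d'=9/4
row 2: denom=6−2·1/4=11/2; d'=(-42−2·9/4)/(11/2)=-93/11
row 3: denom=8−1·2/11=86/11; d'=(50−1·-93/11)/(86/11)=643/86
back: M3=643/86
back: M2=-93/11−2/11·643/86=-422/43
back: M1=9/4−1/4·-422/43=809/172
M: M0=0, M1=809/172, M2=-422/43, M3=643/86, M4=0
seg 0: a=5, c=M0/2=0, d=(M1−M0)/(6·2)=809/2064, b=Δ0−h0·(2M0+M1)/6=-1841/516
seg 1: a=1, c=M1/2=809/344, d=(M2−M1)/(6·2)=-2497/2064, b=Δ1−h1·(2M1+M2)/6=293/258
seg 2: a=3, c=M2/2=-211/43, d=(M3−M2)/(6·1)=1487/516, b=Δ2−h2·(2M2+M3)/6=-2051/516
seg 3: a=-3, c=M3/2=643/172, d=(M4−M3)/(6·3)=-643/1548, b=Δ3−h3·(2M3+M4)/6=-1327/258
t_q=29/4 → seg 3, τ=9/4; S=-3+-1327/258·τ+643/172·τ²+-643/1548·τ³=-4167/11008

  seg 0: a=5 b=-1841/516 c=0 d=809/2064
  seg 1: a=1 b=293/258 c=809/344 d=-2497/2064
  seg 2: a=3 b=-2051/516 c=-211/43 d=1487/516
  seg 3: a=-3 b=-1327/258 c=643/172 d=-643/1548
S(29/4) = -4167/11008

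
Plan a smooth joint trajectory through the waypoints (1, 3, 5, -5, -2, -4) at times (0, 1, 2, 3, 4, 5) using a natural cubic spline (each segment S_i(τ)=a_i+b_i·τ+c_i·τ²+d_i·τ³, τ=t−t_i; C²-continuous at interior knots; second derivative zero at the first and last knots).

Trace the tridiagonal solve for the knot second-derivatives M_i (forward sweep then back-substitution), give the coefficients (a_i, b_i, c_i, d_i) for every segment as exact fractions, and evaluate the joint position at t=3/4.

  seg 0: a=1 b=181/209 c=0 d=237/209
  seg 1: a=3 b=892/209 c=711/209 d=-1185/209
  seg 2: a=5 b=-1241/209 c=-2844/209 d=105/11
  seg 3: a=-5 b=-944/209 c=3141/209 d=-1570/209
  seg 4: a=-2 b=628/209 c=-1569/209 d=523/209
S(3/4) = 28463/13376

Δ: Δ0=2, Δ1=2, Δ2=-10, Δ3=3, Δ4=-2
row 1: diag=4, rhs=0; c'=1/4, d'=0
row 2: denom=4−1·1/4=15/4; d'=(-72−1·0)/(15/4)=-96/5
row 3: denom=4−1·4/15=56/15; d'=(78−1·-96/5)/(56/15)=729/28
row 4: denom=4−1·15/56=209/56; d'=(-30−1·729/28)/(209/56)=-3138/209
back: M4=-3138/209
back: M3=729/28−15/56·-3138/209=6282/209
back: M2=-96/5−4/15·6282/209=-5688/209
back: M1=0−1/4·-5688/209=1422/209
M: M0=0, M1=1422/209, M2=-5688/209, M3=6282/209, M4=-3138/209, M5=0
seg 0: a=1, c=M0/2=0, d=(M1−M0)/(6·1)=237/209, b=Δ0−h0·(2M0+M1)/6=181/209
seg 1: a=3, c=M1/2=711/209, d=(M2−M1)/(6·1)=-1185/209, b=Δ1−h1·(2M1+M2)/6=892/209
seg 2: a=5, c=M2/2=-2844/209, d=(M3−M2)/(6·1)=105/11, b=Δ2−h2·(2M2+M3)/6=-1241/209
seg 3: a=-5, c=M3/2=3141/209, d=(M4−M3)/(6·1)=-1570/209, b=Δ3−h3·(2M3+M4)/6=-944/209
seg 4: a=-2, c=M4/2=-1569/209, d=(M5−M4)/(6·1)=523/209, b=Δ4−h4·(2M4+M5)/6=628/209
t_q=3/4 → seg 0, τ=3/4; S=1+181/209·τ+0·τ²+237/209·τ³=28463/13376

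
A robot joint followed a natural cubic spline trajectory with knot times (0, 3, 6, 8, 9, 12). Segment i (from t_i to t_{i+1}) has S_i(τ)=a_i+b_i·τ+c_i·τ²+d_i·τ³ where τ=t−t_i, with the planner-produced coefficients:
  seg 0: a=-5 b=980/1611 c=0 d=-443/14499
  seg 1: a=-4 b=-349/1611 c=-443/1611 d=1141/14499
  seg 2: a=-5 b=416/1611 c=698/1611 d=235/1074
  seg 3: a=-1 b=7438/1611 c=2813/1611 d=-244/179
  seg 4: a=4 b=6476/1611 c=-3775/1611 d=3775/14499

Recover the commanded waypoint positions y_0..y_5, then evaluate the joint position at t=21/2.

y_0=-5 y_1=-4 y_2=-5 y_3=-1 y_4=4 y_5=2
S(21/2) = 8071/1432

y_0 = S_0(0) = a_0 = -5
y_1 = S_1(0) = a_1 = -4
y_2 = S_2(0) = a_2 = -5
y_3 = S_3(0) = a_3 = -1
y_4 = S_4(0) = a_4 = 4
y_5 = S_4(3) = 2
t_q=21/2 is in segment 4 (τ=3/2); S_4(τ)=8071/1432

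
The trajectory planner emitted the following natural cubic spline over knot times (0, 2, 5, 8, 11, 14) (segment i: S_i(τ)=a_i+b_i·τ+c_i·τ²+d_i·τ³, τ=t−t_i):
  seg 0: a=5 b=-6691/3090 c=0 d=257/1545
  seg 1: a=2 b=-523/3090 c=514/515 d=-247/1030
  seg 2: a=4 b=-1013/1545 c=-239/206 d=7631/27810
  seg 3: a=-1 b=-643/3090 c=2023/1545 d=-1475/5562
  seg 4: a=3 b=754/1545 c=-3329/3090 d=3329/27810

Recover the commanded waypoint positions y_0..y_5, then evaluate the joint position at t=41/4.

y_0 = S_0(0) = a_0 = 5
y_1 = S_1(0) = a_1 = 2
y_2 = S_2(0) = a_2 = 4
y_3 = S_3(0) = a_3 = -1
y_4 = S_4(0) = a_4 = 3
y_5 = S_4(3) = -2
t_q=41/4 is in segment 3 (τ=9/4); S_3(τ)=141059/65920

y_0=5 y_1=2 y_2=4 y_3=-1 y_4=3 y_5=-2
S(41/4) = 141059/65920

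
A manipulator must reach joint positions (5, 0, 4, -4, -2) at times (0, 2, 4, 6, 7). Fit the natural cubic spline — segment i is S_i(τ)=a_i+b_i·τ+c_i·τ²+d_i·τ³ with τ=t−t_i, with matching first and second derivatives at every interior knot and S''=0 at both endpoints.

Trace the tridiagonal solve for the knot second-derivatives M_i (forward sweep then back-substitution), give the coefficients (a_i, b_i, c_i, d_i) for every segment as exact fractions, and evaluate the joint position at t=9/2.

  seg 0: a=5 b=-176/41 c=0 d=147/328
  seg 1: a=0 b=89/82 c=441/164 d=-183/164
  seg 2: a=4 b=-127/82 c=-657/164 d=57/41
  seg 3: a=-4 b=-73/82 c=711/164 d=-237/164
S(9/2) = 1573/656

Δ: Δ0=-5/2, Δ1=2, Δ2=-4, Δ3=2
row 1: diag=8, rhs=27; c'=1/4, d'=27/8
row 2: denom=8−2·1/4=15/2; d'=(-36−2·27/8)/(15/2)=-57/10
row 3: denom=6−2·4/15=82/15; d'=(36−2·-57/10)/(82/15)=711/82
back: M3=711/82
back: M2=-57/10−4/15·711/82=-657/82
back: M1=27/8−1/4·-657/82=441/82
M: M0=0, M1=441/82, M2=-657/82, M3=711/82, M4=0
seg 0: a=5, c=M0/2=0, d=(M1−M0)/(6·2)=147/328, b=Δ0−h0·(2M0+M1)/6=-176/41
seg 1: a=0, c=M1/2=441/164, d=(M2−M1)/(6·2)=-183/164, b=Δ1−h1·(2M1+M2)/6=89/82
seg 2: a=4, c=M2/2=-657/164, d=(M3−M2)/(6·2)=57/41, b=Δ2−h2·(2M2+M3)/6=-127/82
seg 3: a=-4, c=M3/2=711/164, d=(M4−M3)/(6·1)=-237/164, b=Δ3−h3·(2M3+M4)/6=-73/82
t_q=9/2 → seg 2, τ=1/2; S=4+-127/82·τ+-657/164·τ²+57/41·τ³=1573/656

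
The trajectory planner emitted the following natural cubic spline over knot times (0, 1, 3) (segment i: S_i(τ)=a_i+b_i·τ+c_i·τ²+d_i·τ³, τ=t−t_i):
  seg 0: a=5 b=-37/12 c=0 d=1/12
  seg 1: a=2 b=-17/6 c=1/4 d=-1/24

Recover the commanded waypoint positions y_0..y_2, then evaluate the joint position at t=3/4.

y_0=5 y_1=2 y_2=-3
S(3/4) = 697/256

y_0 = S_0(0) = a_0 = 5
y_1 = S_1(0) = a_1 = 2
y_2 = S_1(2) = -3
t_q=3/4 is in segment 0 (τ=3/4); S_0(τ)=697/256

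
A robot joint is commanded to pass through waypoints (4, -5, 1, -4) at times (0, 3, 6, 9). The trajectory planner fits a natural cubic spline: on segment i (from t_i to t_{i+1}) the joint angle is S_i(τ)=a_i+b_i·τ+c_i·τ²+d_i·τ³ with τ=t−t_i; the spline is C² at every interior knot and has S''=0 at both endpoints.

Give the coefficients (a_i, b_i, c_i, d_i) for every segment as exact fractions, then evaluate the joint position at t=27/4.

  seg 0: a=4 b=-206/45 c=0 d=71/405
  seg 1: a=-5 b=7/45 c=71/45 d=-26/81
  seg 2: a=1 b=43/45 c=-59/45 d=59/405
S(27/4) = 333/320

Δ: Δ0=-3, Δ1=2, Δ2=-5/3
row 1: diag=12, rhs=30; c'=1/4, d'=5/2
row 2: denom=12−3·1/4=45/4; d'=(-22−3·5/2)/(45/4)=-118/45
back: M2=-118/45
back: M1=5/2−1/4·-118/45=142/45
M: M0=0, M1=142/45, M2=-118/45, M3=0
seg 0: a=4, c=M0/2=0, d=(M1−M0)/(6·3)=71/405, b=Δ0−h0·(2M0+M1)/6=-206/45
seg 1: a=-5, c=M1/2=71/45, d=(M2−M1)/(6·3)=-26/81, b=Δ1−h1·(2M1+M2)/6=7/45
seg 2: a=1, c=M2/2=-59/45, d=(M3−M2)/(6·3)=59/405, b=Δ2−h2·(2M2+M3)/6=43/45
t_q=27/4 → seg 2, τ=3/4; S=1+43/45·τ+-59/45·τ²+59/405·τ³=333/320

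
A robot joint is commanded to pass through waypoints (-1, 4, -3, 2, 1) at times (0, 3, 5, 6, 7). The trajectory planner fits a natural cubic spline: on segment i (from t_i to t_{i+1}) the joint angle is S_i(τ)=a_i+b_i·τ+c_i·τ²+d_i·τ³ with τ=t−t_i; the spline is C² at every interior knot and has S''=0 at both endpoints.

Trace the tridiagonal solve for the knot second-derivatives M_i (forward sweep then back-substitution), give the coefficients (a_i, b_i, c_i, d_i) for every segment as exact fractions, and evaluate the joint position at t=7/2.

Δ: Δ0=5/3, Δ1=-7/2, Δ2=5, Δ3=-1
row 1: diag=10, rhs=-31; c'=1/5, d'=-31/10
row 2: denom=6−2·1/5=28/5; d'=(51−2·-31/10)/(28/5)=143/14
row 3: denom=4−1·5/28=107/28; d'=(-36−1·143/14)/(107/28)=-1294/107
back: M3=-1294/107
back: M2=143/14−5/28·-1294/107=1324/107
back: M1=-31/10−1/5·1324/107=-1193/214
M: M0=0, M1=-1193/214, M2=1324/107, M3=-1294/107, M4=0
seg 0: a=-1, c=M0/2=0, d=(M1−M0)/(6·3)=-1193/3852, b=Δ0−h0·(2M0+M1)/6=5719/1284
seg 1: a=4, c=M1/2=-1193/428, d=(M2−M1)/(6·2)=3841/2568, b=Δ1−h1·(2M1+M2)/6=-2509/642
seg 2: a=-3, c=M2/2=662/107, d=(M3−M2)/(6·1)=-1309/321, b=Δ2−h2·(2M2+M3)/6=928/321
seg 3: a=2, c=M3/2=-647/107, d=(M4−M3)/(6·1)=647/321, b=Δ3−h3·(2M3+M4)/6=973/321
t_q=7/2 → seg 1, τ=1/2; S=4+-2509/642·τ+-1193/428·τ²+3841/2568·τ³=10519/6848

  seg 0: a=-1 b=5719/1284 c=0 d=-1193/3852
  seg 1: a=4 b=-2509/642 c=-1193/428 d=3841/2568
  seg 2: a=-3 b=928/321 c=662/107 d=-1309/321
  seg 3: a=2 b=973/321 c=-647/107 d=647/321
S(7/2) = 10519/6848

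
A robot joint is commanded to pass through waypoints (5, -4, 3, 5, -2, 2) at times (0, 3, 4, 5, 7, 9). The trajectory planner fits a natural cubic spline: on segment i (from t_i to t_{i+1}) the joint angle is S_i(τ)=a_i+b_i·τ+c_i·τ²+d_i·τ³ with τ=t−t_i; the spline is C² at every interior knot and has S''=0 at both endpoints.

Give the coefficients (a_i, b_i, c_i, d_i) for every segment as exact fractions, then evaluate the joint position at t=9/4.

Δ: Δ0=-3, Δ1=7, Δ2=2, Δ3=-7/2, Δ4=2
row 1: diag=8, rhs=60; c'=1/8, d'=15/2
row 2: denom=4−1·1/8=31/8; d'=(-30−1·15/2)/(31/8)=-300/31
row 3: denom=6−1·8/31=178/31; d'=(-33−1·-300/31)/(178/31)=-723/178
row 4: denom=8−2·31/89=650/89; d'=(33−2·-723/178)/(650/89)=366/65
back: M4=366/65
back: M3=-723/178−31/89·366/65=-783/130
back: M2=-300/31−8/31·-783/130=-528/65
back: M1=15/2−1/8·-528/65=1107/130
M: M0=0, M1=1107/130, M2=-528/65, M3=-783/130, M4=366/65, M5=0
seg 0: a=5, c=M0/2=0, d=(M1−M0)/(6·3)=123/260, b=Δ0−h0·(2M0+M1)/6=-1887/260
seg 1: a=-4, c=M1/2=1107/260, d=(M2−M1)/(6·1)=-721/260, b=Δ1−h1·(2M1+M2)/6=717/130
seg 2: a=3, c=M2/2=-264/65, d=(M3−M2)/(6·1)=7/20, b=Δ2−h2·(2M2+M3)/6=297/52
seg 3: a=5, c=M3/2=-783/260, d=(M4−M3)/(6·2)=101/104, b=Δ3−h3·(2M3+M4)/6=-177/130
seg 4: a=-2, c=M4/2=183/65, d=(M5−M4)/(6·2)=-61/130, b=Δ4−h4·(2M4+M5)/6=-114/65
t_q=9/4 → seg 0, τ=9/4; S=5+-1887/260·τ+0·τ²+123/260·τ³=-98861/16640

  seg 0: a=5 b=-1887/260 c=0 d=123/260
  seg 1: a=-4 b=717/130 c=1107/260 d=-721/260
  seg 2: a=3 b=297/52 c=-264/65 d=7/20
  seg 3: a=5 b=-177/130 c=-783/260 d=101/104
  seg 4: a=-2 b=-114/65 c=183/65 d=-61/130
S(9/4) = -98861/16640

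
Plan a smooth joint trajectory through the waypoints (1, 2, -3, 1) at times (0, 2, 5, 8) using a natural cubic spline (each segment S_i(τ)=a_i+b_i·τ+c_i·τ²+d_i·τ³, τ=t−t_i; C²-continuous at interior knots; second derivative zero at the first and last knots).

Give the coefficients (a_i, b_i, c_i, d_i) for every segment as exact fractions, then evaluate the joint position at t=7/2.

Δ: Δ0=1/2, Δ1=-5/3, Δ2=4/3
row 1: diag=10, rhs=-13; c'=3/10, d'=-13/10
row 2: denom=12−3·3/10=111/10; d'=(18−3·-13/10)/(111/10)=73/37
back: M2=73/37
back: M1=-13/10−3/10·73/37=-70/37
M: M0=0, M1=-70/37, M2=73/37, M3=0
seg 0: a=1, c=M0/2=0, d=(M1−M0)/(6·2)=-35/222, b=Δ0−h0·(2M0+M1)/6=251/222
seg 1: a=2, c=M1/2=-35/37, d=(M2−M1)/(6·3)=143/666, b=Δ1−h1·(2M1+M2)/6=-169/222
seg 2: a=-3, c=M2/2=73/74, d=(M3−M2)/(6·3)=-73/666, b=Δ2−h2·(2M2+M3)/6=-71/111
t_q=7/2 → seg 1, τ=3/2; S=2+-169/222·τ+-35/37·τ²+143/666·τ³=-323/592

  seg 0: a=1 b=251/222 c=0 d=-35/222
  seg 1: a=2 b=-169/222 c=-35/37 d=143/666
  seg 2: a=-3 b=-71/111 c=73/74 d=-73/666
S(7/2) = -323/592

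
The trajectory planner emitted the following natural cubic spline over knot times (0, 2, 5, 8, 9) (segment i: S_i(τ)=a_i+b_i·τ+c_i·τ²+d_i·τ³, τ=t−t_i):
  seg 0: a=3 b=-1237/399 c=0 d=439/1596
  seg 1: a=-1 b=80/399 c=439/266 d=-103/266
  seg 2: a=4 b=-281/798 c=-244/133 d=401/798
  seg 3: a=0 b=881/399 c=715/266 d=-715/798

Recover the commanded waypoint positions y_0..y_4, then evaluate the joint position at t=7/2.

y_0 = S_0(0) = a_0 = 3
y_1 = S_1(0) = a_1 = -1
y_2 = S_2(0) = a_2 = 4
y_3 = S_3(0) = a_3 = 0
y_4 = S_3(1) = 4
t_q=7/2 is in segment 1 (τ=3/2); S_1(τ)=519/304

y_0=3 y_1=-1 y_2=4 y_3=0 y_4=4
S(7/2) = 519/304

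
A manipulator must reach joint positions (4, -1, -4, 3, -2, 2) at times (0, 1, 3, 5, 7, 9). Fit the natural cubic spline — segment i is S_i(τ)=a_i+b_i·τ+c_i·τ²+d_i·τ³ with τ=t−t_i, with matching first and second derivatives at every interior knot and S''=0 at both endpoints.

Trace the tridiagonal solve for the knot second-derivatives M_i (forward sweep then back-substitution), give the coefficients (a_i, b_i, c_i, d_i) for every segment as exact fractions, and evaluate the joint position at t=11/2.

  seg 0: a=4 b=-3245/612 c=0 d=185/612
  seg 1: a=-1 b=-1345/306 c=185/204 d=331/1224
  seg 2: a=-4 b=379/153 c=43/17 d=-1235/1224
  seg 3: a=3 b=149/306 c=-719/204 d=1243/1224
  seg 4: a=-2 b=-218/153 c=131/51 d=-131/306
S(11/2) = 8125/3264

Δ: Δ0=-5, Δ1=-3/2, Δ2=7/2, Δ3=-5/2, Δ4=2
row 1: diag=6, rhs=21; c'=1/3, d'=7/2
row 2: denom=8−2·1/3=22/3; d'=(30−2·7/2)/(22/3)=69/22
row 3: denom=8−2·3/11=82/11; d'=(-36−2·69/22)/(82/11)=-465/82
row 4: denom=8−2·11/41=306/41; d'=(27−2·-465/82)/(306/41)=262/51
back: M4=262/51
back: M3=-465/82−11/41·262/51=-719/102
back: M2=69/22−3/11·-719/102=86/17
back: M1=7/2−1/3·86/17=185/102
M: M0=0, M1=185/102, M2=86/17, M3=-719/102, M4=262/51, M5=0
seg 0: a=4, c=M0/2=0, d=(M1−M0)/(6·1)=185/612, b=Δ0−h0·(2M0+M1)/6=-3245/612
seg 1: a=-1, c=M1/2=185/204, d=(M2−M1)/(6·2)=331/1224, b=Δ1−h1·(2M1+M2)/6=-1345/306
seg 2: a=-4, c=M2/2=43/17, d=(M3−M2)/(6·2)=-1235/1224, b=Δ2−h2·(2M2+M3)/6=379/153
seg 3: a=3, c=M3/2=-719/204, d=(M4−M3)/(6·2)=1243/1224, b=Δ3−h3·(2M3+M4)/6=149/306
seg 4: a=-2, c=M4/2=131/51, d=(M5−M4)/(6·2)=-131/306, b=Δ4−h4·(2M4+M5)/6=-218/153
t_q=11/2 → seg 3, τ=1/2; S=3+149/306·τ+-719/204·τ²+1243/1224·τ³=8125/3264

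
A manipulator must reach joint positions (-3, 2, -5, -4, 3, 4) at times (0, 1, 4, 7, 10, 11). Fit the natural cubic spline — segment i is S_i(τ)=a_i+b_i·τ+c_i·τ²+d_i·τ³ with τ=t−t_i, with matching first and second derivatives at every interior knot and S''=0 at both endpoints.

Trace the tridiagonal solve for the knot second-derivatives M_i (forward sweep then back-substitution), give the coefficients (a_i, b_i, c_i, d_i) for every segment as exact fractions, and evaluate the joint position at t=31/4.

Δ: Δ0=5, Δ1=-7/3, Δ2=1/3, Δ3=7/3, Δ4=1
row 1: diag=8, rhs=-44; c'=3/8, d'=-11/2
row 2: denom=12−3·3/8=87/8; d'=(16−3·-11/2)/(87/8)=260/87
row 3: denom=12−3·8/29=324/29; d'=(12−3·260/87)/(324/29)=22/81
row 4: denom=8−3·29/108=259/36; d'=(-8−3·22/81)/(259/36)=-136/111
back: M4=-136/111
back: M3=22/81−29/108·-136/111=200/333
back: M2=260/87−8/29·200/333=940/333
back: M1=-11/2−3/8·940/333=-728/111
M: M0=0, M1=-728/111, M2=940/333, M3=200/333, M4=-136/111, M5=0
seg 0: a=-3, c=M0/2=0, d=(M1−M0)/(6·1)=-364/333, b=Δ0−h0·(2M0+M1)/6=2029/333
seg 1: a=2, c=M1/2=-364/111, d=(M2−M1)/(6·3)=1562/2997, b=Δ1−h1·(2M1+M2)/6=937/333
seg 2: a=-5, c=M2/2=470/333, d=(M3−M2)/(6·3)=-10/81, b=Δ2−h2·(2M2+M3)/6=-929/333
seg 3: a=-4, c=M3/2=100/333, d=(M4−M3)/(6·3)=-304/2997, b=Δ3−h3·(2M3+M4)/6=781/333
seg 4: a=3, c=M4/2=-68/111, d=(M5−M4)/(6·1)=68/333, b=Δ4−h4·(2M4+M5)/6=469/333
t_q=31/4 → seg 3, τ=3/4; S=-4+781/333·τ+100/333·τ²+-304/2997·τ³=-313/148

  seg 0: a=-3 b=2029/333 c=0 d=-364/333
  seg 1: a=2 b=937/333 c=-364/111 d=1562/2997
  seg 2: a=-5 b=-929/333 c=470/333 d=-10/81
  seg 3: a=-4 b=781/333 c=100/333 d=-304/2997
  seg 4: a=3 b=469/333 c=-68/111 d=68/333
S(31/4) = -313/148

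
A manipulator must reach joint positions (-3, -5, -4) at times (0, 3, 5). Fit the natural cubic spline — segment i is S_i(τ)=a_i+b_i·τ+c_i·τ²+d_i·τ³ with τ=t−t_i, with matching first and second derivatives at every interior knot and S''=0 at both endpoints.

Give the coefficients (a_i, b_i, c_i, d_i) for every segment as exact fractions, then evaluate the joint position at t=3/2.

  seg 0: a=-3 b=-61/60 c=0 d=7/180
  seg 1: a=-5 b=1/30 c=7/20 d=-7/120
S(3/2) = -703/160

Δ: Δ0=-2/3, Δ1=1/2
row 1: diag=10, rhs=7; c'=1/5, d'=7/10
back: M1=7/10
M: M0=0, M1=7/10, M2=0
seg 0: a=-3, c=M0/2=0, d=(M1−M0)/(6·3)=7/180, b=Δ0−h0·(2M0+M1)/6=-61/60
seg 1: a=-5, c=M1/2=7/20, d=(M2−M1)/(6·2)=-7/120, b=Δ1−h1·(2M1+M2)/6=1/30
t_q=3/2 → seg 0, τ=3/2; S=-3+-61/60·τ+0·τ²+7/180·τ³=-703/160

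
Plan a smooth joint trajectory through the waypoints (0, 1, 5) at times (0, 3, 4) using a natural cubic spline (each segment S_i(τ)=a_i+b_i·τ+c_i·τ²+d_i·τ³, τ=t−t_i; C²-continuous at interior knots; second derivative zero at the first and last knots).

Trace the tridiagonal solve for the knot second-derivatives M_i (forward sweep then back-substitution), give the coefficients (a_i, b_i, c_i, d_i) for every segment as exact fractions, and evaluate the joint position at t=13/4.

Δ: Δ0=1/3, Δ1=4
row 1: diag=8, rhs=22; c'=1/8, d'=11/4
back: M1=11/4
M: M0=0, M1=11/4, M2=0
seg 0: a=0, c=M0/2=0, d=(M1−M0)/(6·3)=11/72, b=Δ0−h0·(2M0+M1)/6=-25/24
seg 1: a=1, c=M1/2=11/8, d=(M2−M1)/(6·1)=-11/24, b=Δ1−h1·(2M1+M2)/6=37/12
t_q=13/4 → seg 1, τ=1/4; S=1+37/12·τ+11/8·τ²+-11/24·τ³=947/512

  seg 0: a=0 b=-25/24 c=0 d=11/72
  seg 1: a=1 b=37/12 c=11/8 d=-11/24
S(13/4) = 947/512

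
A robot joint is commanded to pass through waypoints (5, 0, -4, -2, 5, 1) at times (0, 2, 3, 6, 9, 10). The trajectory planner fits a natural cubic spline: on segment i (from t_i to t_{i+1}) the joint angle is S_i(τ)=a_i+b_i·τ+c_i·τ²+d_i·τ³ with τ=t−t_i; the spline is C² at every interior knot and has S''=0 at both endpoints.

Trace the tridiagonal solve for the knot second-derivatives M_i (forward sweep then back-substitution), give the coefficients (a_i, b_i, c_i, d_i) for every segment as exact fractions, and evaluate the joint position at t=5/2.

  seg 0: a=5 b=-4435/2438 c=0 d=-415/2438
  seg 1: a=0 b=-9415/2438 c=-1245/1219 d=2153/2438
  seg 2: a=-4 b=-3968/1219 c=3969/2438 d=-7037/65826
  seg 3: a=-2 b=8841/2438 c=2435/3657 d=-24067/65826
  seg 4: a=5 b=-2743/1219 c=-6399/2438 d=2133/2438
S(5/2) = -40487/19504

Δ: Δ0=-5/2, Δ1=-4, Δ2=2/3, Δ3=7/3, Δ4=-4
row 1: diag=6, rhs=-9; c'=1/6, d'=-3/2
row 2: denom=8−1·1/6=47/6; d'=(28−1·-3/2)/(47/6)=177/47
row 3: denom=12−3·18/47=510/47; d'=(10−3·177/47)/(510/47)=-61/510
row 4: denom=8−3·47/170=1219/170; d'=(-38−3·-61/510)/(1219/170)=-6399/1219
back: M4=-6399/1219
back: M3=-61/510−47/170·-6399/1219=4870/3657
back: M2=177/47−18/47·4870/3657=3969/1219
back: M1=-3/2−1/6·3969/1219=-2490/1219
M: M0=0, M1=-2490/1219, M2=3969/1219, M3=4870/3657, M4=-6399/1219, M5=0
seg 0: a=5, c=M0/2=0, d=(M1−M0)/(6·2)=-415/2438, b=Δ0−h0·(2M0+M1)/6=-4435/2438
seg 1: a=0, c=M1/2=-1245/1219, d=(M2−M1)/(6·1)=2153/2438, b=Δ1−h1·(2M1+M2)/6=-9415/2438
seg 2: a=-4, c=M2/2=3969/2438, d=(M3−M2)/(6·3)=-7037/65826, b=Δ2−h2·(2M2+M3)/6=-3968/1219
seg 3: a=-2, c=M3/2=2435/3657, d=(M4−M3)/(6·3)=-24067/65826, b=Δ3−h3·(2M3+M4)/6=8841/2438
seg 4: a=5, c=M4/2=-6399/2438, d=(M5−M4)/(6·1)=2133/2438, b=Δ4−h4·(2M4+M5)/6=-2743/1219
t_q=5/2 → seg 1, τ=1/2; S=0+-9415/2438·τ+-1245/1219·τ²+2153/2438·τ³=-40487/19504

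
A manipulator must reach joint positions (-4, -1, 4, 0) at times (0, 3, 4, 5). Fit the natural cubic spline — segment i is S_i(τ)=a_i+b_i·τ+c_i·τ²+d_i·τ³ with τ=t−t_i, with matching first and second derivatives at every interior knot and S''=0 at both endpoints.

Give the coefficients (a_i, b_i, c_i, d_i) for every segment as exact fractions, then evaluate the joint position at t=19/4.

Δ: Δ0=1, Δ1=5, Δ2=-4
row 1: diag=8, rhs=24; c'=1/8, d'=3
row 2: denom=4−1·1/8=31/8; d'=(-54−1·3)/(31/8)=-456/31
back: M2=-456/31
back: M1=3−1/8·-456/31=150/31
M: M0=0, M1=150/31, M2=-456/31, M3=0
seg 0: a=-4, c=M0/2=0, d=(M1−M0)/(6·3)=25/93, b=Δ0−h0·(2M0+M1)/6=-44/31
seg 1: a=-1, c=M1/2=75/31, d=(M2−M1)/(6·1)=-101/31, b=Δ1−h1·(2M1+M2)/6=181/31
seg 2: a=4, c=M2/2=-228/31, d=(M3−M2)/(6·1)=76/31, b=Δ2−h2·(2M2+M3)/6=28/31
t_q=19/4 → seg 2, τ=3/4; S=4+28/31·τ+-228/31·τ²+76/31·τ³=781/496

  seg 0: a=-4 b=-44/31 c=0 d=25/93
  seg 1: a=-1 b=181/31 c=75/31 d=-101/31
  seg 2: a=4 b=28/31 c=-228/31 d=76/31
S(19/4) = 781/496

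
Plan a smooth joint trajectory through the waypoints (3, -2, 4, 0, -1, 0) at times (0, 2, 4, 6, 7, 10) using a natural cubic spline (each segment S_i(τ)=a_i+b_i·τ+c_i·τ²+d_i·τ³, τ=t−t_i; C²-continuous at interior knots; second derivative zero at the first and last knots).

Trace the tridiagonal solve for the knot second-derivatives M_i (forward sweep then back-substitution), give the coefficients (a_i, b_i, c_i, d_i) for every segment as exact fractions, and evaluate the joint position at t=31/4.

Δ: Δ0=-5/2, Δ1=3, Δ2=-2, Δ3=-1, Δ4=1/3
row 1: diag=8, rhs=33; c'=1/4, d'=33/8
row 2: denom=8−2·1/4=15/2; d'=(-30−2·33/8)/(15/2)=-51/10
row 3: denom=6−2·4/15=82/15; d'=(6−2·-51/10)/(82/15)=243/82
row 4: denom=8−1·15/82=641/82; d'=(8−1·243/82)/(641/82)=413/641
back: M4=413/641
back: M3=243/82−15/82·413/641=1824/641
back: M2=-51/10−4/15·1824/641=-7511/1282
back: M1=33/8−1/4·-7511/1282=3583/641
M: M0=0, M1=3583/641, M2=-7511/1282, M3=1824/641, M4=413/641, M5=0
seg 0: a=3, c=M0/2=0, d=(M1−M0)/(6·2)=3583/7692, b=Δ0−h0·(2M0+M1)/6=-16781/3846
seg 1: a=-2, c=M1/2=3583/1282, d=(M2−M1)/(6·2)=-14677/15384, b=Δ1−h1·(2M1+M2)/6=4717/3846
seg 2: a=4, c=M2/2=-7511/2564, d=(M3−M2)/(6·2)=11159/15384, b=Δ2−h2·(2M2+M3)/6=1841/1923
seg 3: a=0, c=M3/2=912/641, d=(M4−M3)/(6·1)=-1411/3846, b=Δ3−h3·(2M3+M4)/6=-7907/3846
seg 4: a=-1, c=M4/2=413/1282, d=(M5−M4)/(6·3)=-413/11538, b=Δ4−h4·(2M4+M5)/6=-598/1923
t_q=31/4 → seg 4, τ=3/4; S=-1+-598/1923·τ+413/1282·τ²+-413/11538·τ³=-87555/82048

  seg 0: a=3 b=-16781/3846 c=0 d=3583/7692
  seg 1: a=-2 b=4717/3846 c=3583/1282 d=-14677/15384
  seg 2: a=4 b=1841/1923 c=-7511/2564 d=11159/15384
  seg 3: a=0 b=-7907/3846 c=912/641 d=-1411/3846
  seg 4: a=-1 b=-598/1923 c=413/1282 d=-413/11538
S(31/4) = -87555/82048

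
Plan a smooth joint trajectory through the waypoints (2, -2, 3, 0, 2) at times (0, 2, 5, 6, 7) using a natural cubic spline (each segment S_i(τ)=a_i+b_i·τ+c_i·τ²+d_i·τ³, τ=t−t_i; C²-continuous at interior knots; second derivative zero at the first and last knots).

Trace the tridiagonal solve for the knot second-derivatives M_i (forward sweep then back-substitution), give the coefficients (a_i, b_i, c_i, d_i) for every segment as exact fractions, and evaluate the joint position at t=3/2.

  seg 0: a=2 b=-1376/411 c=0 d=277/822
  seg 1: a=-2 b=286/411 c=277/137 d=-698/1233
  seg 2: a=3 b=-1010/411 c=-421/137 d=1040/411
  seg 3: a=0 b=-416/411 c=619/137 d=-619/411
S(3/2) = -4131/2192

Δ: Δ0=-2, Δ1=5/3, Δ2=-3, Δ3=2
row 1: diag=10, rhs=22; c'=3/10, d'=11/5
row 2: denom=8−3·3/10=71/10; d'=(-28−3·11/5)/(71/10)=-346/71
row 3: denom=4−1·10/71=274/71; d'=(30−1·-346/71)/(274/71)=1238/137
back: M3=1238/137
back: M2=-346/71−10/71·1238/137=-842/137
back: M1=11/5−3/10·-842/137=554/137
M: M0=0, M1=554/137, M2=-842/137, M3=1238/137, M4=0
seg 0: a=2, c=M0/2=0, d=(M1−M0)/(6·2)=277/822, b=Δ0−h0·(2M0+M1)/6=-1376/411
seg 1: a=-2, c=M1/2=277/137, d=(M2−M1)/(6·3)=-698/1233, b=Δ1−h1·(2M1+M2)/6=286/411
seg 2: a=3, c=M2/2=-421/137, d=(M3−M2)/(6·1)=1040/411, b=Δ2−h2·(2M2+M3)/6=-1010/411
seg 3: a=0, c=M3/2=619/137, d=(M4−M3)/(6·1)=-619/411, b=Δ3−h3·(2M3+M4)/6=-416/411
t_q=3/2 → seg 0, τ=3/2; S=2+-1376/411·τ+0·τ²+277/822·τ³=-4131/2192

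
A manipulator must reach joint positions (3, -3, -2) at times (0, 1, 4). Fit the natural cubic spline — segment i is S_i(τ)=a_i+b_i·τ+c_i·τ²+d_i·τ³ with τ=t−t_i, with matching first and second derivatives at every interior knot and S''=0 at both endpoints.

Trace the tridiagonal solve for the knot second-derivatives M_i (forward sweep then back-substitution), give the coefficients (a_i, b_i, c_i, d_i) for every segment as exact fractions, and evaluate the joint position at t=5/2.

  seg 0: a=3 b=-163/24 c=0 d=19/24
  seg 1: a=-3 b=-53/12 c=19/8 d=-19/72
S(5/2) = -331/64

Δ: Δ0=-6, Δ1=1/3
row 1: diag=8, rhs=38; c'=3/8, d'=19/4
back: M1=19/4
M: M0=0, M1=19/4, M2=0
seg 0: a=3, c=M0/2=0, d=(M1−M0)/(6·1)=19/24, b=Δ0−h0·(2M0+M1)/6=-163/24
seg 1: a=-3, c=M1/2=19/8, d=(M2−M1)/(6·3)=-19/72, b=Δ1−h1·(2M1+M2)/6=-53/12
t_q=5/2 → seg 1, τ=3/2; S=-3+-53/12·τ+19/8·τ²+-19/72·τ³=-331/64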